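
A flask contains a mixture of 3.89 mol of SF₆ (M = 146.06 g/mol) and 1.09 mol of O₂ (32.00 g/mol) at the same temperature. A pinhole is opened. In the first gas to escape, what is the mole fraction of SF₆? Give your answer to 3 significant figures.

Effusion rate of each component ∝ n_i/√M_i (partial pressure × 1/√M).
So x_SF₆ in the escaping gas = (n_SF₆/√M_SF₆) / Σ(n_i/√M_i)
= (3.89/√146.06) / (3.89/√146.06 + 1.09/√32.00) = 0.3219/(0.3219 + 0.1927) = 0.626.

0.626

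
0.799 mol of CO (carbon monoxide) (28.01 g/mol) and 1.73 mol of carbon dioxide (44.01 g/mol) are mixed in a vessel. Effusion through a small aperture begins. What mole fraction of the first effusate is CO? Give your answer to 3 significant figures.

0.367

Rate_i ∝ x_i/√M_i (Graham's law weighted by mole fraction), so the effusate composition follows n_i/√M_i.
x_CO(eff) = (n_CO/√M_CO) / (n_CO/√M_CO + n_CO₂/√M_CO₂)
= (0.799/√28.01) / (0.799/√28.01 + 1.73/√44.01) = 0.1510/(0.1510 + 0.2608) = 0.367.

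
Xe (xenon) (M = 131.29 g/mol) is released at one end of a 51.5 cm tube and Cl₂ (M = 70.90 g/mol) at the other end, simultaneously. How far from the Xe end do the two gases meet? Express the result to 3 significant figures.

21.8 cm

In equal time, each gas travels a distance ∝ its rate ∝ 1/√M, so d_Xe/d_Cl₂ = √(M_Cl₂/M_Xe) = √(70.90/131.29) = 0.7349.
With d_Xe + d_Cl₂ = 51.5 cm, d_Cl₂ = 51.5/(1 + 0.7349) = 29.69 cm.
d_Xe = 51.5 − 29.69 = 21.8 cm.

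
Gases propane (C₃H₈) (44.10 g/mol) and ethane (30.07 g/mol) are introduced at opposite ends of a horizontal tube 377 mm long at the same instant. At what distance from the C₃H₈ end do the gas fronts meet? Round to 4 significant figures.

Distances travelled in equal time are proportional to diffusion rates, so d_C₃H₈/d_C₂H₆ = √(M_C₂H₆/M_C₃H₈) = √(30.07/44.10) = 0.8257.
With d_C₃H₈ + d_C₂H₆ = 377 mm, d_C₂H₆ = 377/(1 + 0.8257) = 206.5 mm.
d_C₃H₈ = 377 − 206.5 = 170.5 mm.

170.5 mm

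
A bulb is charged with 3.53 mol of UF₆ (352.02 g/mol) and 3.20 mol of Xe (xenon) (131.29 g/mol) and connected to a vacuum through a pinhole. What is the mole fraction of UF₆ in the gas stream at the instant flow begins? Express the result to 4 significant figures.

The effusion rate of species i is ∝ p_i/√M_i ∝ n_i/√M_i.
x_UF₆(eff) = (n_UF₆/√M_UF₆) / (n_UF₆/√M_UF₆ + n_Xe/√M_Xe)
= (3.53/√352.02) / (3.53/√352.02 + 3.20/√131.29) = 0.1881/(0.1881 + 0.2793) = 0.4025.

0.4025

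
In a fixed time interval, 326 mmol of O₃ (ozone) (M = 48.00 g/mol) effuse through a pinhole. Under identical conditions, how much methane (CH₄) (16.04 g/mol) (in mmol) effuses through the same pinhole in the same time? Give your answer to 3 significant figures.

Since effusion rate ∝ 1/√M, rate_CH₄/rate_O₃ = √(M_O₃/M_CH₄) = √(48.00/16.04) = √2.993 = 1.730.
So the amount for CH₄ is 326 × 1.730 = 564 mmol.

564 mmol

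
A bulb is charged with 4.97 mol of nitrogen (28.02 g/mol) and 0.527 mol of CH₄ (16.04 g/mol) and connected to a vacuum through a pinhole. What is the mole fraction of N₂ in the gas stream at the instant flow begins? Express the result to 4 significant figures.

0.8771

Each component's effusion rate ∝ (its partial pressure)·(1/√M) ∝ n_i/√M_i.
So x_N₂ in the escaping gas = (n_N₂/√M_N₂) / Σ(n_i/√M_i)
= (4.97/√28.02) / (4.97/√28.02 + 0.527/√16.04) = 0.9389/(0.9389 + 0.1316) = 0.8771.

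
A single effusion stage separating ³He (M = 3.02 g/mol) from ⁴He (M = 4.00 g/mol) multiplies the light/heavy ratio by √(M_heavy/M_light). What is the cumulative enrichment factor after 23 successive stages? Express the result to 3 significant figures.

25.3

Each stage multiplies the ratio by α = √(4.00/3.02), so after 23 stages the overall factor is α^23 = (4.00/3.02)^(23/2).
= 1.32450^(23/2) = 25.3.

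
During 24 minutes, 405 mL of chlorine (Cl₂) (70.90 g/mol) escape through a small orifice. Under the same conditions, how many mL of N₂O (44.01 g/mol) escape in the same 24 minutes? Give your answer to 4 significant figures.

514.0 mL

By Graham's law, rate_N₂O/rate_Cl₂ = √(M_Cl₂/M_N₂O) = √(70.90/44.01) = √1.611 = 1.269.
So the volume for N₂O is 405 × 1.269 = 514.0 mL.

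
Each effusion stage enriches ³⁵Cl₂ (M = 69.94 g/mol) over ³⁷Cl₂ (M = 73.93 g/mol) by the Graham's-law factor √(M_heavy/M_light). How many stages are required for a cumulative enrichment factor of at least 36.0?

130

Single-stage factor α = √(73.93/69.94), so ln α = ½ ln(1.05705) = 0.02774.
Need α^N ≥ 36.0 ⇒ N ≥ ln(36.0) / ln α = 3.584 / 0.02774 = 129.18.
So at least 130 stages are needed.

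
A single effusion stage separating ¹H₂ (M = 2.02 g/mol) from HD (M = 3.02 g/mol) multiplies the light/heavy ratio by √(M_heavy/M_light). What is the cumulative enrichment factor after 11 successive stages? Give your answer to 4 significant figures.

Overall factor = α^11 with α = √(3.02/2.02), i.e. (3.02/2.02)^(11/2).
= 1.49505^(11/2) = 9.133.

9.133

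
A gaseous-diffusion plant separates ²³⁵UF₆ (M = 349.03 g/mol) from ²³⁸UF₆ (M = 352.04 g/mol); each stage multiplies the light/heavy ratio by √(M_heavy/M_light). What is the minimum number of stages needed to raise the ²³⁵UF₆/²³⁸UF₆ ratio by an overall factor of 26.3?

Per stage α = (352.04/349.03)^(1/2) = 1.00862^0.5, giving ln α = 0.004293.
Need α^N ≥ 26.3 ⇒ N ≥ ln(26.3) / ln α = 3.270 / 0.004293 = 761.52.
Minimum whole number of stages: N = 762.

762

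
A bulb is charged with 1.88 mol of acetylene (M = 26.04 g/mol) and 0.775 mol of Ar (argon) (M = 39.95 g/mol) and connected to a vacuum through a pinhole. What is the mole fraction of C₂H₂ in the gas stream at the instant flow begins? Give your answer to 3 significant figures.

The effusion rate of species i is ∝ p_i/√M_i ∝ n_i/√M_i.
Mole fraction of C₂H₂ in the effusate = (n_C₂H₂/√M_C₂H₂) / (n_C₂H₂/√M_C₂H₂ + n_Ar/√M_Ar)
= (1.88/√26.04) / (1.88/√26.04 + 0.775/√39.95) = 0.3684/(0.3684 + 0.1226) = 0.750.

0.750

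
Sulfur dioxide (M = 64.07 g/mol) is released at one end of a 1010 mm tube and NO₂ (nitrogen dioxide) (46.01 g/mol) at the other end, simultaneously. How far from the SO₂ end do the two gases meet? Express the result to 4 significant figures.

463.3 mm

In equal time, each gas travels a distance ∝ its rate ∝ 1/√M, so d_SO₂/d_NO₂ = √(M_NO₂/M_SO₂) = √(46.01/64.07) = 0.8474.
With d_SO₂ + d_NO₂ = 1010 mm, d_NO₂ = 1010/(1 + 0.8474) = 546.7 mm.
d_SO₂ = 1010 − 546.7 = 463.3 mm.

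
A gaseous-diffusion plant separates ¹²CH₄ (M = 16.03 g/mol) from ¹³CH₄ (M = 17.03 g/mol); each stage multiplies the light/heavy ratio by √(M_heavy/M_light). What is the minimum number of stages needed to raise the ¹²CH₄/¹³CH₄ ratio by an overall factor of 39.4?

122

Single-stage factor α = √(17.03/16.03), so ln α = ½ ln(1.06238) = 0.03026.
Need α^N ≥ 39.4 ⇒ N ≥ ln(39.4) / ln α = 3.674 / 0.03026 = 121.42.
Rounding up, N = 122 stages.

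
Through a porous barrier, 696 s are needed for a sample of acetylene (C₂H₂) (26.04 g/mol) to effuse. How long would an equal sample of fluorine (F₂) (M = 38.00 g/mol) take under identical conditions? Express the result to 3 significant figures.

Graham's law gives t_F₂/t_C₂H₂ = √(M_F₂/M_C₂H₂) = √(38.00/26.04) = √1.459 = 1.208.
So the time for F₂ is 696 × 1.208 = 841 s.

841 s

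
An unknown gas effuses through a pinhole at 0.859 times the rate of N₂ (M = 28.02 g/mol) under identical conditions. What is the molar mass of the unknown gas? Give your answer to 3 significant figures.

38.0 g/mol

Using Graham's law: rate_X/rate_N₂ = √(M_N₂/M_X).
0.859 = √(28.02/M_X)
M_X = 28.02 / 0.859² = 28.02 / 0.7379 = 38.0 g/mol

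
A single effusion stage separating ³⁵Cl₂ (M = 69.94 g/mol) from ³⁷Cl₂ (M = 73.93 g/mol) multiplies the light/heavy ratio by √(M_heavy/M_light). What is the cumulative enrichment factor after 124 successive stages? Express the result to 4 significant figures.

31.18

Each stage multiplies the ratio by α = √(73.93/69.94), so after 124 stages the overall factor is α^124 = (73.93/69.94)^(124/2).
= 1.05705^62 = 31.18.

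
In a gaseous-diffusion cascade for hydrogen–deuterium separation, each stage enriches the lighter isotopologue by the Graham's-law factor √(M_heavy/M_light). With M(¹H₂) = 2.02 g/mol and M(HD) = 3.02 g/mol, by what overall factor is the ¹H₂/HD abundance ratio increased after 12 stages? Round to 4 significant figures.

Overall factor = α^12 with α = √(3.02/2.02), i.e. (3.02/2.02)^(12/2).
= 1.49505^6 = 11.17.

11.17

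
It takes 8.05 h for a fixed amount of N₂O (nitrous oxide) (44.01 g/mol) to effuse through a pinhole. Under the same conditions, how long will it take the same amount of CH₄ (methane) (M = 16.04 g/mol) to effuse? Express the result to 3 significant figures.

4.86 h

Graham's law gives t_CH₄/t_N₂O = √(M_CH₄/M_N₂O) = √(16.04/44.01) = √0.3645 = 0.6037.
So the time for CH₄ is 8.05 × 0.6037 = 4.86 h.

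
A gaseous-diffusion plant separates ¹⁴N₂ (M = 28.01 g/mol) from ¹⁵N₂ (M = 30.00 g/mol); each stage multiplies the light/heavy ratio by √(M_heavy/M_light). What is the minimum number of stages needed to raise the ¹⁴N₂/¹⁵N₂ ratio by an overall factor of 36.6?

With α = √(30.00/28.01) per stage, ln α = ½ ln(1.07105) = 0.03432.
Need α^N ≥ 36.6 ⇒ N ≥ ln(36.6) / ln α = 3.600 / 0.03432 = 104.90.
So at least 105 stages are needed.

105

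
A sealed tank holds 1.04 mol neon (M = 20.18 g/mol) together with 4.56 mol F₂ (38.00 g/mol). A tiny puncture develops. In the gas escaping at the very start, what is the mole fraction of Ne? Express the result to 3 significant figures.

0.238

Each component's effusion rate ∝ (its partial pressure)·(1/√M) ∝ n_i/√M_i.
Mole fraction of Ne in the effusate = (n_Ne/√M_Ne) / (n_Ne/√M_Ne + n_F₂/√M_F₂)
= (1.04/√20.18) / (1.04/√20.18 + 4.56/√38.00) = 0.2315/(0.2315 + 0.7397) = 0.238.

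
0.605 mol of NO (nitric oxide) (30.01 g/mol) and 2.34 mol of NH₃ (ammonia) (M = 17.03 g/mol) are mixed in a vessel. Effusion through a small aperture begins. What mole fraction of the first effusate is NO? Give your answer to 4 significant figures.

The effusion rate of species i is ∝ p_i/√M_i ∝ n_i/√M_i.
So x_NO in the escaping gas = (n_NO/√M_NO) / Σ(n_i/√M_i)
= (0.605/√30.01) / (0.605/√30.01 + 2.34/√17.03) = 0.1104/(0.1104 + 0.5670) = 0.1630.

0.1630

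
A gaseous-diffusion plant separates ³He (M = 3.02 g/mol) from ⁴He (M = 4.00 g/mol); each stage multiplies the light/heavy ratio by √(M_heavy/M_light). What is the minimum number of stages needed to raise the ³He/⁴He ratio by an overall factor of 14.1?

With α = √(4.00/3.02) per stage, ln α = ½ ln(1.32450) = 0.1405.
Need α^N ≥ 14.1 ⇒ N ≥ ln(14.1) / ln α = 2.646 / 0.1405 = 18.83.
Minimum whole number of stages: N = 19.

19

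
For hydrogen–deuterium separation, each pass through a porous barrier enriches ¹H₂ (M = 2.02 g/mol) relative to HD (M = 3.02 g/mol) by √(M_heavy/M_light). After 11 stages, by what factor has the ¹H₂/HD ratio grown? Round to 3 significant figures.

9.13

The single-stage factor is √(M_heavy/M_light), so 11 stages give [√(3.02/2.02)]^11 = (3.02/2.02)^(11/2).
= 1.49505^(11/2) = 9.13.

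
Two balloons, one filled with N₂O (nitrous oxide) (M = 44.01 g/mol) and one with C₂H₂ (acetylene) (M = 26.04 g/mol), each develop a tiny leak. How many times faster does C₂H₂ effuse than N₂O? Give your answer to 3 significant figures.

1.30

From Graham's law, rate_C₂H₂/rate_N₂O = √(M_N₂O/M_C₂H₂) = √(44.01/26.04) = √1.690 = 1.30.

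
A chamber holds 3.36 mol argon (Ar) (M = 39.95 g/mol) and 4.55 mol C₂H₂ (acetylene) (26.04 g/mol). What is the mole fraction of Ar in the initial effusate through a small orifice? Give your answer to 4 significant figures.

The effusion rate of species i is ∝ p_i/√M_i ∝ n_i/√M_i.
Mole fraction of Ar in the effusate = (n_Ar/√M_Ar) / (n_Ar/√M_Ar + n_C₂H₂/√M_C₂H₂)
= (3.36/√39.95) / (3.36/√39.95 + 4.55/√26.04) = 0.5316/(0.5316 + 0.8916) = 0.3735.

0.3735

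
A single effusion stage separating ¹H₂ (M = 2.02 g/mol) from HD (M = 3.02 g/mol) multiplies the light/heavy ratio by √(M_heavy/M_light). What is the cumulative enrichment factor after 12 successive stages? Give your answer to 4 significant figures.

11.17

Overall factor = α^12 with α = √(3.02/2.02), i.e. (3.02/2.02)^(12/2).
= 1.49505^6 = 11.17.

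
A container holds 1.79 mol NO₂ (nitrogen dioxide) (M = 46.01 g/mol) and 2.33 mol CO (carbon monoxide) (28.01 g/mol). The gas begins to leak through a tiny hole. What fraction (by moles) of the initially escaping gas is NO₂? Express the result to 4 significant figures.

0.3748

Rate_i ∝ x_i/√M_i (Graham's law weighted by mole fraction), so the effusate composition follows n_i/√M_i.
Mole fraction of NO₂ in the effusate = (n_NO₂/√M_NO₂) / (n_NO₂/√M_NO₂ + n_CO/√M_CO)
= (1.79/√46.01) / (1.79/√46.01 + 2.33/√28.01) = 0.2639/(0.2639 + 0.4403) = 0.3748.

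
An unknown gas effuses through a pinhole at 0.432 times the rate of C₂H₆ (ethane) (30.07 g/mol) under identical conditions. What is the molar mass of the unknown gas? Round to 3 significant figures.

161 g/mol

Using Graham's law: rate_X/rate_C₂H₆ = √(M_C₂H₆/M_X).
0.432 = √(30.07/M_X)
M_X = 30.07 / 0.432² = 30.07 / 0.1866 = 161 g/mol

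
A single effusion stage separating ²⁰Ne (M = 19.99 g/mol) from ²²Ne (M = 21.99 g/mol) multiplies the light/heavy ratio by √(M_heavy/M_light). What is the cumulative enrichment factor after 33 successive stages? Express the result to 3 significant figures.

4.82

The single-stage factor is √(M_heavy/M_light), so 33 stages give [√(21.99/19.99)]^33 = (21.99/19.99)^(33/2).
= 1.10005^(33/2) = 4.82.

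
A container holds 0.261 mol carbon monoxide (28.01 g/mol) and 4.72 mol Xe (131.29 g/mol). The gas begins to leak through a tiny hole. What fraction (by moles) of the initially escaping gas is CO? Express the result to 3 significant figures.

Each component's effusion rate ∝ (its partial pressure)·(1/√M) ∝ n_i/√M_i.
So x_CO in the escaping gas = (n_CO/√M_CO) / Σ(n_i/√M_i)
= (0.261/√28.01) / (0.261/√28.01 + 4.72/√131.29) = 0.04932/(0.04932 + 0.4119) = 0.107.

0.107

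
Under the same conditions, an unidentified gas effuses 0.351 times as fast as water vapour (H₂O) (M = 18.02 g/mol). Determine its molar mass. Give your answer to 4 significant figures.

From Graham's law, rate_X/rate_H₂O = √(M_H₂O/M_X).
0.351 = √(18.02/M_X)
M_X = 18.02 / 0.351² = 18.02 / 0.1232 = 146.3 g/mol

146.3 g/mol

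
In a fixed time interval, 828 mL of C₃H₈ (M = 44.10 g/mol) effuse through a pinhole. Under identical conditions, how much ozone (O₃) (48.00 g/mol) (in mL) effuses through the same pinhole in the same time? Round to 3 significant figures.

Since effusion rate ∝ 1/√M, rate_O₃/rate_C₃H₈ = √(M_C₃H₈/M_O₃) = √(44.10/48.00) = √0.9188 = 0.9585.
So the volume for O₃ is 828 × 0.9585 = 794 mL.

794 mL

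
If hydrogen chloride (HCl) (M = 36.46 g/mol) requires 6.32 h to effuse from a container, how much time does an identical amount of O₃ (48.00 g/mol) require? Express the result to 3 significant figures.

7.25 h

Using Graham's law: t_O₃/t_HCl = √(M_O₃/M_HCl) = √(48.00/36.46) = √1.317 = 1.147.
So the time for O₃ is 6.32 × 1.147 = 7.25 h.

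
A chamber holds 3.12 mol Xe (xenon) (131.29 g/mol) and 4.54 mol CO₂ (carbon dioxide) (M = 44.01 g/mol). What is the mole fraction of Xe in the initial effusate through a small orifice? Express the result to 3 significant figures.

Rate_i ∝ x_i/√M_i (Graham's law weighted by mole fraction), so the effusate composition follows n_i/√M_i.
x_Xe(eff) = (n_Xe/√M_Xe) / (n_Xe/√M_Xe + n_CO₂/√M_CO₂)
= (3.12/√131.29) / (3.12/√131.29 + 4.54/√44.01) = 0.2723/(0.2723 + 0.6844) = 0.285.

0.285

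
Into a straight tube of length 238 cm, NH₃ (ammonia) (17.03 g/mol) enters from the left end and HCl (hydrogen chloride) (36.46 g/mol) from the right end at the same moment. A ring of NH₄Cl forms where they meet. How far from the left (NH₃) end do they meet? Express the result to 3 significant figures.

The fronts meet when d_NH₃ + d_HCl = L with d_NH₃/d_HCl = √(M_HCl/M_NH₃) (Graham's law). Here √(M_HCl/M_NH₃) = √(36.46/17.03) = 1.463.
With d_NH₃ + d_HCl = 238 cm, d_HCl = 238/(1 + 1.463) = 96.62 cm.
d_NH₃ = 238 − 96.62 = 141 cm.

141 cm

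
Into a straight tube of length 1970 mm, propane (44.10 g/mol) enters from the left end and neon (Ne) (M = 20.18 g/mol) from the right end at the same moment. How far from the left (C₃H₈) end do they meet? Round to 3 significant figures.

In equal time, each gas travels a distance ∝ its rate ∝ 1/√M, so d_C₃H₈/d_Ne = √(M_Ne/M_C₃H₈) = √(20.18/44.10) = 0.6765.
With d_C₃H₈ + d_Ne = 1970 mm, d_Ne = 1970/(1 + 0.6765) = 1175 mm.
d_C₃H₈ = 1970 − 1175 = 795 mm.

795 mm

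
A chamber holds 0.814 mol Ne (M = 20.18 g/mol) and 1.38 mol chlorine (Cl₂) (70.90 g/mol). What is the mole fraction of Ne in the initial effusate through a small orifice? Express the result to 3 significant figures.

Effusion rate of each component ∝ n_i/√M_i (partial pressure × 1/√M).
So x_Ne in the escaping gas = (n_Ne/√M_Ne) / Σ(n_i/√M_i)
= (0.814/√20.18) / (0.814/√20.18 + 1.38/√70.90) = 0.1812/(0.1812 + 0.1639) = 0.525.

0.525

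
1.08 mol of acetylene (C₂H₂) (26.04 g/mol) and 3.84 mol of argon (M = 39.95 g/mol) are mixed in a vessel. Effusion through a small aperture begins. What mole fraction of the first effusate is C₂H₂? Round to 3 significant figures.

0.258

Effusion rate of each component ∝ n_i/√M_i (partial pressure × 1/√M).
x_C₂H₂(eff) = (n_C₂H₂/√M_C₂H₂) / (n_C₂H₂/√M_C₂H₂ + n_Ar/√M_Ar)
= (1.08/√26.04) / (1.08/√26.04 + 3.84/√39.95) = 0.2116/(0.2116 + 0.6075) = 0.258.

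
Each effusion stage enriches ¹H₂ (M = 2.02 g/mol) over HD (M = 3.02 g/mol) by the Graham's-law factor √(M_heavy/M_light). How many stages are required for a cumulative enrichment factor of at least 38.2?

19

With α = √(3.02/2.02) per stage, ln α = ½ ln(1.49505) = 0.2011.
Need α^N ≥ 38.2 ⇒ N ≥ ln(38.2) / ln α = 3.643 / 0.2011 = 18.12.
Minimum whole number of stages: N = 19.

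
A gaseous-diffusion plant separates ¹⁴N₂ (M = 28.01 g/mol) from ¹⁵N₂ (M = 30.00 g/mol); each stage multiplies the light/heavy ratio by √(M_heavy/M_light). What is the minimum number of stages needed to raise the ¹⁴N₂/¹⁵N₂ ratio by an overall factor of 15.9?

With α = √(30.00/28.01) per stage, ln α = ½ ln(1.07105) = 0.03432.
Need α^N ≥ 15.9 ⇒ N ≥ ln(15.9) / ln α = 2.766 / 0.03432 = 80.61.
Rounding up, N = 81 stages.

81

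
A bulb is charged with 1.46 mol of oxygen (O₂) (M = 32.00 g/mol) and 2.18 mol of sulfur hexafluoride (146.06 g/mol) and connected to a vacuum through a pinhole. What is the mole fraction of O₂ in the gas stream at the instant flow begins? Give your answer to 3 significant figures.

0.589

Each component's effusion rate ∝ (its partial pressure)·(1/√M) ∝ n_i/√M_i.
So x_O₂ in the escaping gas = (n_O₂/√M_O₂) / Σ(n_i/√M_i)
= (1.46/√32.00) / (1.46/√32.00 + 2.18/√146.06) = 0.2581/(0.2581 + 0.1804) = 0.589.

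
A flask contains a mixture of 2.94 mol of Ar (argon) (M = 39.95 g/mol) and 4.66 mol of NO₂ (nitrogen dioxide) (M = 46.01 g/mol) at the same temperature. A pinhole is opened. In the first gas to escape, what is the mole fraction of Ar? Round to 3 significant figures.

0.404

Effusion rate of each component ∝ n_i/√M_i (partial pressure × 1/√M).
x_Ar(eff) = (n_Ar/√M_Ar) / (n_Ar/√M_Ar + n_NO₂/√M_NO₂)
= (2.94/√39.95) / (2.94/√39.95 + 4.66/√46.01) = 0.4651/(0.4651 + 0.6870) = 0.404.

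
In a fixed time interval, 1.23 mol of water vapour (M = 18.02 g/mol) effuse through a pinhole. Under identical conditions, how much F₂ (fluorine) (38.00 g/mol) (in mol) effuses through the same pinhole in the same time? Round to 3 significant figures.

From Graham's law, rate_F₂/rate_H₂O = √(M_H₂O/M_F₂) = √(18.02/38.00) = √0.4742 = 0.6886.
So the amount for F₂ is 1.23 × 0.6886 = 0.847 mol.

0.847 mol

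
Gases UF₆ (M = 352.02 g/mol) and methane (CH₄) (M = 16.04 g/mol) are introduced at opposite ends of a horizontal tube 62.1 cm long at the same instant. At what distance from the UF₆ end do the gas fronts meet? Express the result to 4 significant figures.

10.92 cm

Graham's law gives d_UF₆/d_CH₄ = rate_UF₆/rate_CH₄ = √(M_CH₄/M_UF₆) = √(16.04/352.02) = 0.2135.
With d_UF₆ + d_CH₄ = 62.1 cm, d_CH₄ = 62.1/(1 + 0.2135) = 51.18 cm.
d_UF₆ = 62.1 − 51.18 = 10.92 cm.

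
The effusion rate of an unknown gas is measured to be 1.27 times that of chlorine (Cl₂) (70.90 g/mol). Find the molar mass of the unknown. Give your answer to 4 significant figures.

Graham's law gives rate_X/rate_Cl₂ = √(M_Cl₂/M_X).
1.27 = √(70.90/M_X)
M_X = 70.90 / 1.27² = 70.90 / 1.613 = 43.96 g/mol

43.96 g/mol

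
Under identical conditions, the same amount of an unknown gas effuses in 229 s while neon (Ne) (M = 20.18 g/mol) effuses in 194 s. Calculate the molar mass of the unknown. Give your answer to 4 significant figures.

From Graham's law, t_X/t_Ne = √(M_X/M_Ne).
229/194 = 1.180 = √(M_X/20.18)
M_X = 20.18 × 1.180² = 20.18 × 1.393 = 28.12 g/mol

28.12 g/mol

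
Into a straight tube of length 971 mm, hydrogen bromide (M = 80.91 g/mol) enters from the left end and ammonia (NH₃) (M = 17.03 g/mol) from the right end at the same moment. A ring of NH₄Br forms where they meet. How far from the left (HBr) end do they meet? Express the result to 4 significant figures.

305.4 mm

In equal time, each gas travels a distance ∝ its rate ∝ 1/√M, so d_HBr/d_NH₃ = √(M_NH₃/M_HBr) = √(17.03/80.91) = 0.4588.
With d_HBr + d_NH₃ = 971 mm, d_NH₃ = 971/(1 + 0.4588) = 665.6 mm.
d_HBr = 971 − 665.6 = 305.4 mm.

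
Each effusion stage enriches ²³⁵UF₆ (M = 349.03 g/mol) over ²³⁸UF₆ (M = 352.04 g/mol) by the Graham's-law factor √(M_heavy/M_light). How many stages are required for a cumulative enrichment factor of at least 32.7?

813

Single-stage factor α = √(352.04/349.03), so ln α = ½ ln(1.00862) = 0.004293.
Need α^N ≥ 32.7 ⇒ N ≥ ln(32.7) / ln α = 3.487 / 0.004293 = 812.25.
So at least 813 stages are needed.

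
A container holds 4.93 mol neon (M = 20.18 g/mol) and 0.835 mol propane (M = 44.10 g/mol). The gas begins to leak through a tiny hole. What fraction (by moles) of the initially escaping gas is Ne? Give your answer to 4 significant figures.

Effusion rate of each component ∝ n_i/√M_i (partial pressure × 1/√M).
Mole fraction of Ne in the effusate = (n_Ne/√M_Ne) / (n_Ne/√M_Ne + n_C₃H₈/√M_C₃H₈)
= (4.93/√20.18) / (4.93/√20.18 + 0.835/√44.10) = 1.097/(1.097 + 0.1257) = 0.8972.

0.8972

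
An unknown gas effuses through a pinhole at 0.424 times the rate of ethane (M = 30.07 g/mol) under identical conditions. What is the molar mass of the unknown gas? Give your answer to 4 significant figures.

167.3 g/mol

Using Graham's law: rate_X/rate_C₂H₆ = √(M_C₂H₆/M_X).
0.424 = √(30.07/M_X)
M_X = 30.07 / 0.424² = 30.07 / 0.1798 = 167.3 g/mol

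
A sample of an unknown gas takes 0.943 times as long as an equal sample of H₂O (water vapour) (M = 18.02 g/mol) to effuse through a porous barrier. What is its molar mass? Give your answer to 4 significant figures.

Graham's law gives t_X/t_H₂O = √(M_X/M_H₂O).
0.943 = √(M_X/18.02)
M_X = 18.02 × 0.943² = 18.02 × 0.8892 = 16.02 g/mol

16.02 g/mol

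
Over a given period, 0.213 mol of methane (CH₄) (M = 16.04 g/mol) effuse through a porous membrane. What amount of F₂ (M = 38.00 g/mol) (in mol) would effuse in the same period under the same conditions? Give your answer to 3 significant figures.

0.138 mol

By Graham's law, rate_F₂/rate_CH₄ = √(M_CH₄/M_F₂) = √(16.04/38.00) = √0.4221 = 0.6497.
So the amount for F₂ is 0.213 × 0.6497 = 0.138 mol.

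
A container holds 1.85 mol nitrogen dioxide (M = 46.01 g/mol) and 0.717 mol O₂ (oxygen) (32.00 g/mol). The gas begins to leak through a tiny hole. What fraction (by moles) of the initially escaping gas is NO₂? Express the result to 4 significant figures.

0.6827

Each component's effusion rate ∝ (its partial pressure)·(1/√M) ∝ n_i/√M_i.
Mole fraction of NO₂ in the effusate = (n_NO₂/√M_NO₂) / (n_NO₂/√M_NO₂ + n_O₂/√M_O₂)
= (1.85/√46.01) / (1.85/√46.01 + 0.717/√32.00) = 0.2727/(0.2727 + 0.1267) = 0.6827.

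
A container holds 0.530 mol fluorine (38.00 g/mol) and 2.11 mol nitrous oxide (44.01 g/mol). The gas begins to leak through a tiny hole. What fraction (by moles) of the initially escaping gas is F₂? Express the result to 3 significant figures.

The effusion rate of species i is ∝ p_i/√M_i ∝ n_i/√M_i.
x_F₂(eff) = (n_F₂/√M_F₂) / (n_F₂/√M_F₂ + n_N₂O/√M_N₂O)
= (0.530/√38.00) / (0.530/√38.00 + 2.11/√44.01) = 0.08598/(0.08598 + 0.3181) = 0.213.

0.213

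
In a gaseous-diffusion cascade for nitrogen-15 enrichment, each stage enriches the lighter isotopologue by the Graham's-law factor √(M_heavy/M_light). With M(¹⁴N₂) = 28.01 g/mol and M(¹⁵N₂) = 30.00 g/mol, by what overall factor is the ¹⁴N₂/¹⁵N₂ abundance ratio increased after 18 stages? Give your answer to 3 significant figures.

The single-stage factor is √(M_heavy/M_light), so 18 stages give [√(30.00/28.01)]^18 = (30.00/28.01)^(18/2).
= 1.07105^9 = 1.85.

1.85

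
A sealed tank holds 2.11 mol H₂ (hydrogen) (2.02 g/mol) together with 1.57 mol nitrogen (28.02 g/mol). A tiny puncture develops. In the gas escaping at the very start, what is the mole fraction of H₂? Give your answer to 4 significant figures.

0.8335

Each component's effusion rate ∝ (its partial pressure)·(1/√M) ∝ n_i/√M_i.
x_H₂(eff) = (n_H₂/√M_H₂) / (n_H₂/√M_H₂ + n_N₂/√M_N₂)
= (2.11/√2.02) / (2.11/√2.02 + 1.57/√28.02) = 1.485/(1.485 + 0.2966) = 0.8335.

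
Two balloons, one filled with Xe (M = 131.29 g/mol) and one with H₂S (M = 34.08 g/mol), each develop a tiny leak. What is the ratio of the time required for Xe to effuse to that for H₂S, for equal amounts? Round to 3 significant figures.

Since effusion rate ∝ 1/√M, t_Xe/t_H₂S = √(M_Xe/M_H₂S) = √(131.29/34.08) = √3.852 = 1.96.

1.96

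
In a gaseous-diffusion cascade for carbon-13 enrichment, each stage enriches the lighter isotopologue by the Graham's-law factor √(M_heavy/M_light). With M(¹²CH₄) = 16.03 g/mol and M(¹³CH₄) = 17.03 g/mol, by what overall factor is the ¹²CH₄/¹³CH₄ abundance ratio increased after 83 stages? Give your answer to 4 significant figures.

12.32

The single-stage factor is √(M_heavy/M_light), so 83 stages give [√(17.03/16.03)]^83 = (17.03/16.03)^(83/2).
= 1.06238^(83/2) = 12.32.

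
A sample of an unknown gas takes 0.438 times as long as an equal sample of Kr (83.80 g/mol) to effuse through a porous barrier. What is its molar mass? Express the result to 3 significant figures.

16.1 g/mol

Using Graham's law: t_X/t_Kr = √(M_X/M_Kr).
0.438 = √(M_X/83.80)
M_X = 83.80 × 0.438² = 83.80 × 0.1918 = 16.1 g/mol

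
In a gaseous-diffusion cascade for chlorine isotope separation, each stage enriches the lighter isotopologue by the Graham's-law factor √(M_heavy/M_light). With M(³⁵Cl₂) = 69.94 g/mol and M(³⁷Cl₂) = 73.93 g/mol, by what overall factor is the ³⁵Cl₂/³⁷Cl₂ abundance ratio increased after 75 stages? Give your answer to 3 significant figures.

8.01

After 75 stages the ratio has grown by (√(73.93/69.94))^75 = (73.93/69.94)^(75/2).
= 1.05705^(75/2) = 8.01.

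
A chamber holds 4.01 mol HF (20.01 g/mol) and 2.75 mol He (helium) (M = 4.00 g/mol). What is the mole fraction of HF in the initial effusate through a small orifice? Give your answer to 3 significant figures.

The effusion rate of species i is ∝ p_i/√M_i ∝ n_i/√M_i.
Mole fraction of HF in the effusate = (n_HF/√M_HF) / (n_HF/√M_HF + n_He/√M_He)
= (4.01/√20.01) / (4.01/√20.01 + 2.75/√4.00) = 0.8964/(0.8964 + 1.375) = 0.395.

0.395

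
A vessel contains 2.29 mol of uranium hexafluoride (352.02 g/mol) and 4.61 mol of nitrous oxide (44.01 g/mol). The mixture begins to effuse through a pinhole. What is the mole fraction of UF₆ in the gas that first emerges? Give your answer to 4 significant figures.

Effusion rate of each component ∝ n_i/√M_i (partial pressure × 1/√M).
Mole fraction of UF₆ in the effusate = (n_UF₆/√M_UF₆) / (n_UF₆/√M_UF₆ + n_N₂O/√M_N₂O)
= (2.29/√352.02) / (2.29/√352.02 + 4.61/√44.01) = 0.1221/(0.1221 + 0.6949) = 0.1494.

0.1494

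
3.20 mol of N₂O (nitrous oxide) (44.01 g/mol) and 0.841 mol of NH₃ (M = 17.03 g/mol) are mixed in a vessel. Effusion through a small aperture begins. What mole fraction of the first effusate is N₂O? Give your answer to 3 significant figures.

Effusion rate of each component ∝ n_i/√M_i (partial pressure × 1/√M).
So x_N₂O in the escaping gas = (n_N₂O/√M_N₂O) / Σ(n_i/√M_i)
= (3.20/√44.01) / (3.20/√44.01 + 0.841/√17.03) = 0.4824/(0.4824 + 0.2038) = 0.703.

0.703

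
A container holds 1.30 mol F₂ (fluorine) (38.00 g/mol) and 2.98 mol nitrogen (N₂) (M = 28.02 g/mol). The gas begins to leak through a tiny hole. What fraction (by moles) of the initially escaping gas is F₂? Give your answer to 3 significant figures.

0.273

Each component's effusion rate ∝ (its partial pressure)·(1/√M) ∝ n_i/√M_i.
x_F₂(eff) = (n_F₂/√M_F₂) / (n_F₂/√M_F₂ + n_N₂/√M_N₂)
= (1.30/√38.00) / (1.30/√38.00 + 2.98/√28.02) = 0.2109/(0.2109 + 0.5630) = 0.273.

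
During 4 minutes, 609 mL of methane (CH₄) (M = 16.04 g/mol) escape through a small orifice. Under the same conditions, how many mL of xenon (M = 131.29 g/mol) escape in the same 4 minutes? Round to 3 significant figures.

Since effusion rate ∝ 1/√M, rate_Xe/rate_CH₄ = √(M_CH₄/M_Xe) = √(16.04/131.29) = √0.1222 = 0.3495.
So the volume for Xe is 609 × 0.3495 = 213 mL.

213 mL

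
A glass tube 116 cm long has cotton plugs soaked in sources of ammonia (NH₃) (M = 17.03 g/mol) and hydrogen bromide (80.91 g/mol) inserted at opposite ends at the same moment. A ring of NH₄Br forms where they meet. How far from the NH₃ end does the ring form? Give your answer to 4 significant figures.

Distances travelled in equal time are proportional to diffusion rates, so d_NH₃/d_HBr = √(M_HBr/M_NH₃) = √(80.91/17.03) = 2.180.
With d_NH₃ + d_HBr = 116 cm, d_HBr = 116/(1 + 2.180) = 36.48 cm.
d_NH₃ = 116 − 36.48 = 79.52 cm.

79.52 cm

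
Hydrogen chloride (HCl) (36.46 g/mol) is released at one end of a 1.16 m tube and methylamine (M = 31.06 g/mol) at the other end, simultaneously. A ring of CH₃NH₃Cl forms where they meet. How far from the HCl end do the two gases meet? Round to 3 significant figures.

0.557 m

Graham's law gives d_HCl/d_CH₃NH₂ = rate_HCl/rate_CH₃NH₂ = √(M_CH₃NH₂/M_HCl) = √(31.06/36.46) = 0.9230.
With d_HCl + d_CH₃NH₂ = 1.16 m, d_CH₃NH₂ = 1.16/(1 + 0.9230) = 0.6032 m.
d_HCl = 1.16 − 0.6032 = 0.557 m.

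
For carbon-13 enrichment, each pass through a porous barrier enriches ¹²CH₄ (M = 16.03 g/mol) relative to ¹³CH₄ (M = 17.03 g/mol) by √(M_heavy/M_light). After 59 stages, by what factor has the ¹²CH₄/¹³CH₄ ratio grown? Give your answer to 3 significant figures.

5.96

Overall factor = α^59 with α = √(17.03/16.03), i.e. (17.03/16.03)^(59/2).
= 1.06238^(59/2) = 5.96.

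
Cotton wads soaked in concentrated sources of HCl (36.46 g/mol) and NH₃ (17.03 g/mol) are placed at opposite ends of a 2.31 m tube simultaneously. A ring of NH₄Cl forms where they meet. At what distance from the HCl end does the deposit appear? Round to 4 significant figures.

Graham's law gives d_HCl/d_NH₃ = rate_HCl/rate_NH₃ = √(M_NH₃/M_HCl) = √(17.03/36.46) = 0.6834.
With d_HCl + d_NH₃ = 2.31 m, d_NH₃ = 2.31/(1 + 0.6834) = 1.372 m.
d_HCl = 2.31 − 1.372 = 0.9378 m.

0.9378 m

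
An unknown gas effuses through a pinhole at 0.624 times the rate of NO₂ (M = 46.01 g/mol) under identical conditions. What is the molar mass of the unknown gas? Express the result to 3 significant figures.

By Graham's law, rate_X/rate_NO₂ = √(M_NO₂/M_X).
0.624 = √(46.01/M_X)
M_X = 46.01 / 0.624² = 46.01 / 0.3894 = 118 g/mol

118 g/mol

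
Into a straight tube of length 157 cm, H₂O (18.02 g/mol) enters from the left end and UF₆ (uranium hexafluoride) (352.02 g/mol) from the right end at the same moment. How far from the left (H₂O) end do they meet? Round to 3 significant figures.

128 cm

Graham's law gives d_H₂O/d_UF₆ = rate_H₂O/rate_UF₆ = √(M_UF₆/M_H₂O) = √(352.02/18.02) = 4.420.
With d_H₂O + d_UF₆ = 157 cm, d_UF₆ = 157/(1 + 4.420) = 28.97 cm.
d_H₂O = 157 − 28.97 = 128 cm.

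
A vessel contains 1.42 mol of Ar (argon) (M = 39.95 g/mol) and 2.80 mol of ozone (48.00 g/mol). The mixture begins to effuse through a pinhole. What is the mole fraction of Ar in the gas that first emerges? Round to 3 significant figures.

0.357

Rate_i ∝ x_i/√M_i (Graham's law weighted by mole fraction), so the effusate composition follows n_i/√M_i.
Mole fraction of Ar in the effusate = (n_Ar/√M_Ar) / (n_Ar/√M_Ar + n_O₃/√M_O₃)
= (1.42/√39.95) / (1.42/√39.95 + 2.80/√48.00) = 0.2247/(0.2247 + 0.4041) = 0.357.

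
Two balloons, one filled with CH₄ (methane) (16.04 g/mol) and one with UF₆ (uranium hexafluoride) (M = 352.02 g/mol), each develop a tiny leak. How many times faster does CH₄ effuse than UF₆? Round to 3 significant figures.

4.68

Since effusion rate ∝ 1/√M, rate_CH₄/rate_UF₆ = √(M_UF₆/M_CH₄) = √(352.02/16.04) = √21.95 = 4.68.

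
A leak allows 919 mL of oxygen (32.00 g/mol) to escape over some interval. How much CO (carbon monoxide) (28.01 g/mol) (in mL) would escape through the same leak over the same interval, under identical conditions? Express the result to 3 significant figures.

Using Graham's law: rate_CO/rate_O₂ = √(M_O₂/M_CO) = √(32.00/28.01) = √1.142 = 1.069.
So the volume for CO is 919 × 1.069 = 982 mL.

982 mL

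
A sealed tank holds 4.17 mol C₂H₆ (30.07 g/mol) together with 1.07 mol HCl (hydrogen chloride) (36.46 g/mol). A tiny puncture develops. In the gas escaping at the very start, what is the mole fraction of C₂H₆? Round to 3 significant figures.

Effusion rate of each component ∝ n_i/√M_i (partial pressure × 1/√M).
x_C₂H₆(eff) = (n_C₂H₆/√M_C₂H₆) / (n_C₂H₆/√M_C₂H₆ + n_HCl/√M_HCl)
= (4.17/√30.07) / (4.17/√30.07 + 1.07/√36.46) = 0.7604/(0.7604 + 0.1772) = 0.811.

0.811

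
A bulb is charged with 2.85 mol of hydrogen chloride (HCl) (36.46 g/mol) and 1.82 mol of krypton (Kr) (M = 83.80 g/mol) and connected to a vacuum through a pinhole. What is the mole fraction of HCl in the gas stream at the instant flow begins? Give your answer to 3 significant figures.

The effusion rate of species i is ∝ p_i/√M_i ∝ n_i/√M_i.
x_HCl(eff) = (n_HCl/√M_HCl) / (n_HCl/√M_HCl + n_Kr/√M_Kr)
= (2.85/√36.46) / (2.85/√36.46 + 1.82/√83.80) = 0.4720/(0.4720 + 0.1988) = 0.704.

0.704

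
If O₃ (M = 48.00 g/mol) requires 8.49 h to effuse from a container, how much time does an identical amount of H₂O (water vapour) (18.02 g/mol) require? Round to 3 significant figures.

From Graham's law, t_H₂O/t_O₃ = √(M_H₂O/M_O₃) = √(18.02/48.00) = √0.3754 = 0.6127.
So the time for H₂O is 8.49 × 0.6127 = 5.20 h.

5.20 h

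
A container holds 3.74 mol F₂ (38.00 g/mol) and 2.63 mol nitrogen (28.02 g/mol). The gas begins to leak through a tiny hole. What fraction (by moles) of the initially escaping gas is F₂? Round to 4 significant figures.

Each component's effusion rate ∝ (its partial pressure)·(1/√M) ∝ n_i/√M_i.
x_F₂(eff) = (n_F₂/√M_F₂) / (n_F₂/√M_F₂ + n_N₂/√M_N₂)
= (3.74/√38.00) / (3.74/√38.00 + 2.63/√28.02) = 0.6067/(0.6067 + 0.4968) = 0.5498.

0.5498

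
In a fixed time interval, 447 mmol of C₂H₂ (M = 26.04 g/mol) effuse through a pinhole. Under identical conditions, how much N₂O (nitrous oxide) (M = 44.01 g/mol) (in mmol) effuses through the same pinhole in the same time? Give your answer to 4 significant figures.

343.8 mmol

Using Graham's law: rate_N₂O/rate_C₂H₂ = √(M_C₂H₂/M_N₂O) = √(26.04/44.01) = √0.5917 = 0.7692.
So the amount for N₂O is 447 × 0.7692 = 343.8 mmol.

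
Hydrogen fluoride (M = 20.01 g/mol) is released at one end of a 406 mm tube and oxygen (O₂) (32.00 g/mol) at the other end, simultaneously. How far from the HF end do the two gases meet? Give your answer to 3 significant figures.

227 mm

Distances travelled in equal time are proportional to diffusion rates, so d_HF/d_O₂ = √(M_O₂/M_HF) = √(32.00/20.01) = 1.265.
With d_HF + d_O₂ = 406 mm, d_O₂ = 406/(1 + 1.265) = 179.3 mm.
d_HF = 406 − 179.3 = 227 mm.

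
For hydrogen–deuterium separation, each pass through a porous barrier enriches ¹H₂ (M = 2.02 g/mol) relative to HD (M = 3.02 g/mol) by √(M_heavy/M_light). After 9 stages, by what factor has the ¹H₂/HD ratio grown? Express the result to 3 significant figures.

Overall factor = α^9 with α = √(3.02/2.02), i.e. (3.02/2.02)^(9/2).
= 1.49505^(9/2) = 6.11.

6.11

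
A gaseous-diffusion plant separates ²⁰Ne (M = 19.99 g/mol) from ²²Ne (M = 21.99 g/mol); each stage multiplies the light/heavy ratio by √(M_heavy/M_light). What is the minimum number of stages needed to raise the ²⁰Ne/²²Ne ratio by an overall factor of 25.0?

68

With α = √(21.99/19.99) per stage, ln α = ½ ln(1.10005) = 0.04768.
Need α^N ≥ 25.0 ⇒ N ≥ ln(25.0) / ln α = 3.219 / 0.04768 = 67.51.
Rounding up, N = 68 stages.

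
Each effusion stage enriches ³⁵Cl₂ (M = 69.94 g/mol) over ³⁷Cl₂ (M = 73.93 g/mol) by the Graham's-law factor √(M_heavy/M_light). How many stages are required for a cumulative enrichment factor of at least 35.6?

Per stage α = (73.93/69.94)^(1/2) = 1.05705^0.5, giving ln α = 0.02774.
Need α^N ≥ 35.6 ⇒ N ≥ ln(35.6) / ln α = 3.572 / 0.02774 = 128.78.
So at least 129 stages are needed.

129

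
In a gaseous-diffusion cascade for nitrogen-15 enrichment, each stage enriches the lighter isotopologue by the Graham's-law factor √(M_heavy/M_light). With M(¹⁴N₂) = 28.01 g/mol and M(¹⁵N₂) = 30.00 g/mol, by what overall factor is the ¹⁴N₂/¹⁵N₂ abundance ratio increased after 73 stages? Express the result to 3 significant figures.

Overall factor = α^73 with α = √(30.00/28.01), i.e. (30.00/28.01)^(73/2).
= 1.07105^(73/2) = 12.2.

12.2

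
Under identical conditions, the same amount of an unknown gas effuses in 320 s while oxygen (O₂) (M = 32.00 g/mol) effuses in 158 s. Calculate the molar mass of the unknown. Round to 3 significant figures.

From Graham's law, t_X/t_O₂ = √(M_X/M_O₂).
320/158 = 2.025 = √(M_X/32.00)
M_X = 32.00 × 2.025² = 32.00 × 4.102 = 131 g/mol

131 g/mol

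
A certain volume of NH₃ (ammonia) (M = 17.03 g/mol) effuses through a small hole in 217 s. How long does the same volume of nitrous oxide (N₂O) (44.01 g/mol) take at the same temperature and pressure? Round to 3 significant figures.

From Graham's law, t_N₂O/t_NH₃ = √(M_N₂O/M_NH₃) = √(44.01/17.03) = √2.584 = 1.608.
So the time for N₂O is 217 × 1.608 = 349 s.

349 s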